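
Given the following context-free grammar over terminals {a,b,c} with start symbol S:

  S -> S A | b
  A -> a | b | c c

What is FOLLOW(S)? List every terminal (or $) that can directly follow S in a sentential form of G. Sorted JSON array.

Compute FIRST by fixpoint:
round 1:
  A via A→a: +{a}
  A via A→b: +{b}
  A via A→c c: +{c}
  S via S→b: +{b}
  FIRST(S)={b}  FIRST(A)={a,b,c}
round 2: (stable)
  FIRST(S)={b}  FIRST(A)={a,b,c}

Compute FOLLOW by fixpoint:
initialize: $ ∈ FOLLOW(S)
round 1:
  S→S A: FOLLOW(S) ⊇ FIRST(A) = {a,b,c}; new: +{a,b,c}
  S→S A: FOLLOW(A) ⊇ FOLLOW(S) ⊇ {$,a,b,c}; new: +{$,a,b,c}
  FOLLOW(S)={$,a,b,c}  FOLLOW(A)={$,a,b,c}
round 2: (stable)
  FOLLOW(S)={$,a,b,c}  FOLLOW(A)={$,a,b,c}

FOLLOW(S) = ["$", "a", "b", "c"]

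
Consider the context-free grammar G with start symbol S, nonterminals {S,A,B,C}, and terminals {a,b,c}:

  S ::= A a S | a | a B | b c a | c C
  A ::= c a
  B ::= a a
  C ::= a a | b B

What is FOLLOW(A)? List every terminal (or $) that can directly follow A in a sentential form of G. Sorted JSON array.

FIRST sets, iterate to fixpoint:
round 1:
  A via A→c a: +{c}
  B via B→a a: +{a}
  C via C→a a: +{a}
  C via C→b B: +{b}
  S via S→A a S: +{c}
  S via S→a: +{a}
  S via S→b c a: +{b}
  FIRST(S)={a,b,c}  FIRST(A)={c}  FIRST(B)={a}  FIRST(C)={a,b}
round 2: (no change)
  FIRST(S)={a,b,c}  FIRST(A)={c}  FIRST(B)={a}  FIRST(C)={a,b}

Compute FOLLOW by fixpoint:
FOLLOW(S) := {$}
[1]
  S→A a S: FOLLOW(A) ⊇ FIRST(a) = {a}; new: +{a}
  S→a B: FOLLOW(B) ⊇ FOLLOW(S) ⊇ {$}; new: +{$}
  S→c C: FOLLOW(C) ⊇ FOLLOW(S) ⊇ {$}; new: +{$}
  S: {$}  A: {a}  B: {$}  C: {$}
[2] done
  S: {$}  A: {a}  B: {$}  C: {$}

FOLLOW(A) = ["a"]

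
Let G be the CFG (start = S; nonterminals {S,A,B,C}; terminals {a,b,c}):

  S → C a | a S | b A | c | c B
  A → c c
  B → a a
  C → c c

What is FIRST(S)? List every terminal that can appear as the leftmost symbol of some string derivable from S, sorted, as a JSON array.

Compute FIRST by fixpoint:
iter 1:
  A via A→c c: +{c}
  B via B→a a: +{a}
  C via C→c c: +{c}
  S via S→C a: +{c}
  S via S→a S: +{a}
  S via S→b A: +{b}
  S: {a,b,c}  A: {c}  B: {a}  C: {c}
iter 2: — fixpoint
  S: {a,b,c}  A: {c}  B: {a}  C: {c}

FIRST(S) = ["a", "b", "c"]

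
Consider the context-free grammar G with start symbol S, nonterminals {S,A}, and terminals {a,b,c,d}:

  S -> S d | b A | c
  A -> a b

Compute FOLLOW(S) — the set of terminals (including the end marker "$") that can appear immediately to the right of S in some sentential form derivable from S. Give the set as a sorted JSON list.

FIRST iteration:
round 1:
  A via A→a b: +{a}
  S via S→b A: +{b}
  S via S→c: +{c}
  S: {b,c}  A: {a}
round 2: (no change)
  S: {b,c}  A: {a}

FOLLOW sets:
initialize: $ ∈ FOLLOW(S)
round 1:
  S→S d: FOLLOW(S) ⊇ FIRST(d) = {d}; new: +{d}
  S→b A: FOLLOW(A) ⊇ FOLLOW(S) ⊇ {$,d}; new: +{$,d}
  FOLLOW[S]={$,d}  FOLLOW[A]={$,d}
round 2: (no change)
  FOLLOW[S]={$,d}  FOLLOW[A]={$,d}

FOLLOW(S) = ["$", "d"]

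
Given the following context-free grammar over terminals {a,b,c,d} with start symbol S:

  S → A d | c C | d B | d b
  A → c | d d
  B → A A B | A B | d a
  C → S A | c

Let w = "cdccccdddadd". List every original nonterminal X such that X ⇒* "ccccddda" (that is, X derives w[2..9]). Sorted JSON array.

CNF form of G:
  S -> A T0 | T0 B | T0 T3 | T2 C
  A -> T0 T0 | c
  B -> A B | A X4 | T0 T1
  C -> S A | c
  T0 -> d
  T1 -> a
  T2 -> c
  T3 -> b
  X4 -> A B

CYK fill, restricted to cells inside w[2..9]:
  [2..2]={A,C,T2}  "c"  orig:{A,C}
  [3..3]={A,C,T2}  "c"  orig:{A,C}
  [4..4]={A,C,T2}  "c"  orig:{A,C}
  [5..5]={A,C,T2}  "c"  orig:{A,C}
  [6..6]={T0}  "d"  orig:{}
  [7..7]={T0}  "d"  orig:{}
  [8..8]={T0}  "d"  orig:{}
  [9..9]={T1}  "a"  orig:{}
  [2..3]={S}  "cc"
  [3..4]={S}  "cc"
  [4..5]={S}  "cc"
  [5..6]={S}  "cd"
  [6..7]={A}  "dd"
  [7..8]={A}  "dd"
  [8..9]={B}  "da"
  [2..4]={C}  "ccc"
  [3..5]={C}  "ccc"
  [4..6]=∅  "ccd"
  [5..7]=∅  "cdd"
  [6..8]={S}  "ddd"
  [7..9]={S}  "dda"
  [2..5]={S}  "cccc"
  [3..6]=∅  "cccd"
  [4..7]={C}  "ccdd"
  [5..8]={C}  "cddd"
  [6..9]={B,X4}  "ddda"  orig:{B}
  [2..6]=∅  "ccccd"
  [3..7]={S}  "cccdd"
  [4..8]={S}  "ccddd"
  [5..9]={B,X4}  "cddda"  orig:{B}
  [2..7]={C}  "ccccdd"
  [3..8]=∅  "cccddd"
  [4..9]={B,X4}  "ccddda"  orig:{B}
  [2..8]=∅  "ccccddd"
  [3..9]={B,X4}  "cccddda"  orig:{B}
  [2..9]={B,X4}  "ccccddda"  orig:{B}

Original NTs in T[2,9] deriving "ccccddda": ["B"]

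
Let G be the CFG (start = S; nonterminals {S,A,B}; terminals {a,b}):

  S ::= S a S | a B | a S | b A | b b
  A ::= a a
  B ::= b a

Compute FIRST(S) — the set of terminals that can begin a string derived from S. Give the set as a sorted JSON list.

Compute FIRST by fixpoint:
[1]
  A via A→a a: +{a}
  B via B→b a: +{b}
  S via S→a B: +{a}
  S via S→b A: +{b}
  S: {a,b}  A: {a}  B: {b}
[2] done
  S: {a,b}  A: {a}  B: {b}

FIRST(S) = ["a", "b"]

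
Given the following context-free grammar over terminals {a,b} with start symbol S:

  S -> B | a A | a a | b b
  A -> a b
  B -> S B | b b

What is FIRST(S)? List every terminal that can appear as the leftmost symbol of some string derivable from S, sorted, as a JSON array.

Compute FIRST by fixpoint:
iter 1:
  A via A→a b: +{a}
  B via B→b b: +{b}
  S via S→B: +{b}
  S via S→a A: +{a}
  S: {a,b}  A: {a}  B: {b}
iter 2:
  B via B→S B: +{a}
  S: {a,b}  A: {a}  B: {a,b}
iter 3: (stable)
  S: {a,b}  A: {a}  B: {a,b}

FIRST(S) = ["a", "b"]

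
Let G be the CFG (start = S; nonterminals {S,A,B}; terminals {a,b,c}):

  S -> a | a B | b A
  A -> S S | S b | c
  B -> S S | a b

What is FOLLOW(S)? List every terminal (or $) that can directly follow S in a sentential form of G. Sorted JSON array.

Compute FIRST by fixpoint:
round 1:
  A via A→c: +{c}
  B via B→a b: +{a}
  S via S→a: +{a}
  S via S→b A: +{b}
  S: {a,b}  A: {c}  B: {a}
round 2:
  A via A→S S: +{a,b}
  B via B→S S: +{b}
  S: {a,b}  A: {a,b,c}  B: {a,b}
round 3: — fixpoint
  S: {a,b}  A: {a,b,c}  B: {a,b}

FOLLOW sets:
initialize: $ ∈ FOLLOW(S)
round 1:
  A→S S: FOLLOW(S) ⊇ FIRST(S) = {a,b}; new: +{a,b}
  S→a B: FOLLOW(B) ⊇ FOLLOW(S) ⊇ {$,a,b}; new: +{$,a,b}
  S→b A: FOLLOW(A) ⊇ FOLLOW(S) ⊇ {$,a,b}; new: +{$,a,b}
  FOLLOW(S)={$,a,b}  FOLLOW(A)={$,a,b}  FOLLOW(B)={$,a,b}
round 2: — fixpoint
  FOLLOW(S)={$,a,b}  FOLLOW(A)={$,a,b}  FOLLOW(B)={$,a,b}

FOLLOW(S) = ["$", "a", "b"]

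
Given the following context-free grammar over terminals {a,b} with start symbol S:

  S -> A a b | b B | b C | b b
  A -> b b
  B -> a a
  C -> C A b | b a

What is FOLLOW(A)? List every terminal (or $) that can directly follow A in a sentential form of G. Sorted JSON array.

FIRST iteration:
pass 1:
  A via A→b b: +{b}
  B via B→a a: +{a}
  C via C→b a: +{b}
  S via S→A a b: +{b}
  FIRST[S]={b}  FIRST[A]={b}  FIRST[B]={a}  FIRST[C]={b}
pass 2: done
  FIRST[S]={b}  FIRST[A]={b}  FIRST[B]={a}  FIRST[C]={b}

FOLLOW iteration:
initialize: $ ∈ FOLLOW(S)
pass 1:
  C→C A b: FOLLOW(C) ⊇ FIRST(A) = {b}; new: +{b}
  C→C A b: FOLLOW(A) ⊇ FIRST(b) = {b}; new: +{b}
  S→A a b: FOLLOW(A) ⊇ FIRST(a) = {a}; new: +{a}
  S→b B: FOLLOW(B) ⊇ FOLLOW(S) ⊇ {$}; new: +{$}
  S→b C: FOLLOW(C) ⊇ FOLLOW(S) ⊇ {$}; new: +{$}
  FOLLOW[S]={$}  FOLLOW[A]={a,b}  FOLLOW[B]={$}  FOLLOW[C]={$,b}
pass 2: (stable)
  FOLLOW[S]={$}  FOLLOW[A]={a,b}  FOLLOW[B]={$}  FOLLOW[C]={$,b}

FOLLOW(A) = ["a", "b"]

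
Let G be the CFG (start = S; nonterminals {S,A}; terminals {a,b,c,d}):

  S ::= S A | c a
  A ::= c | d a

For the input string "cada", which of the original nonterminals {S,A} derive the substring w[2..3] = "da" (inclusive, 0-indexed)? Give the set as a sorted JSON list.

CNF form of G:
  S -> S A | T2 T1
  A -> T0 T1 | c
  T0 -> d
  T1 -> a
  T2 -> c

CYK table (by increasing span), restricted to cells inside w[2..3]:
  [2..2]={T0}  "d"  orig:{}
  [3..3]={T1}  "a"  orig:{}
  [2..3]={A}  "da"

Original NTs in T[2,3] deriving "da": ["A"]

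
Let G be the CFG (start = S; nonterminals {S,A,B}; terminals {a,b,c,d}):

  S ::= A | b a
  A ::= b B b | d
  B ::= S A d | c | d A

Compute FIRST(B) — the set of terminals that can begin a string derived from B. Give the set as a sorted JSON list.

FIRST sets, iterate to fixpoint:
iter 1:
  A via A→b B b: +{b}
  A via A→d: +{d}
  B via B→c: +{c}
  B via B→d A: +{d}
  S via S→A: +{b,d}
  S: {b,d}  A: {b,d}  B: {c,d}
iter 2:
  B via B→S A d: +{b}
  S: {b,d}  A: {b,d}  B: {b,c,d}
iter 3: (no change)
  S: {b,d}  A: {b,d}  B: {b,c,d}

FIRST(B) = ["b", "c", "d"]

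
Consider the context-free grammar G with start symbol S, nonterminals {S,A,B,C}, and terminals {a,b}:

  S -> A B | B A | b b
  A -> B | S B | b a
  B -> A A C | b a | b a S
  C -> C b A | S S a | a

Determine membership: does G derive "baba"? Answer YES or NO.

Convert to CNF:
  S -> A B | B A | T0 T0
  A -> A X2 | S B | T0 T1 | T0 X3
  B -> A X4 | T0 T1 | T0 X5
  C -> C X6 | S X7 | a
  T0 -> b
  T1 -> a
  X2 -> A C
  X3 -> T1 S
  X4 -> A C
  X5 -> T1 S
  X6 -> T0 A
  X7 -> S T1

Fill CYK table bottom-up:
  cell(0,0) b: {T0}  orig:{}
  cell(1,1) a: {C,T1}  orig:{C}
  cell(2,2) b: {T0}  orig:{}
  cell(3,3) a: {C,T1}  orig:{C}
  cell(0,1) ba: {A,B}
  cell(1,2) ab: ∅
  cell(2,3) ba: {A,B}
  cell(0,2) bab: ∅
  cell(1,3) aba: ∅
  cell(0,3) baba: {S}

S ∈ T[0,3] ⇒ YES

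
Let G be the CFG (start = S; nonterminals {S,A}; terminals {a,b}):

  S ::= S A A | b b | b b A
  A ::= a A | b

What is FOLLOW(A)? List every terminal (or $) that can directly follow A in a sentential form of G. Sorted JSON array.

FIRST sets, iterate to fixpoint:
round 1:
  A via A→a A: +{a}
  A via A→b: +{b}
  S via S→b b: +{b}
  S: {b}  A: {a,b}
round 2: (stable)
  S: {b}  A: {a,b}

FOLLOW iteration:
FOLLOW(S) := {$}
pass 1:
  S→S A A: FOLLOW(S) ⊇ FIRST(A) = {a,b}; new: +{a,b}
  S→S A A: FOLLOW(A) ⊇ FIRST(A) = {a,b}; new: +{a,b}
  S→S A A: FOLLOW(A) ⊇ FOLLOW(S) ⊇ {$,a,b}; new: +{$}
  FOLLOW(S)={$,a,b}  FOLLOW(A)={$,a,b}
pass 2: — fixpoint
  FOLLOW(S)={$,a,b}  FOLLOW(A)={$,a,b}

FOLLOW(A) = ["$", "a", "b"]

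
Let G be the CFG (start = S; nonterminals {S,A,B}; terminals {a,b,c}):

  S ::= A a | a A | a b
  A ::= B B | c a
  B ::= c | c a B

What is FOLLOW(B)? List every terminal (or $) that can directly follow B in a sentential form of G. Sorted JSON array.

Compute FIRST by fixpoint:
pass 1:
  A via A→c a: +{c}
  B via B→c: +{c}
  S via S→A a: +{c}
  S via S→a A: +{a}
  FIRST(S)={a,c}  FIRST(A)={c}  FIRST(B)={c}
pass 2: — fixpoint
  FIRST(S)={a,c}  FIRST(A)={c}  FIRST(B)={c}

FOLLOW iteration:
seed FOLLOW(S) with $
pass 1:
  A→B B: FOLLOW(B) ⊇ FIRST(B) = {c}; new: +{c}
  S→A a: FOLLOW(A) ⊇ FIRST(a) = {a}; new: +{a}
  S→a A: FOLLOW(A) ⊇ FOLLOW(S) ⊇ {$}; new: +{$}
  S: {$}  A: {$,a}  B: {c}
pass 2:
  A→B B: FOLLOW(B) ⊇ FOLLOW(A) ⊇ {$,a}; new: +{$,a}
  S: {$}  A: {$,a}  B: {$,a,c}
pass 3: (no change)
  S: {$}  A: {$,a}  B: {$,a,c}

FOLLOW(B) = ["$", "a", "c"]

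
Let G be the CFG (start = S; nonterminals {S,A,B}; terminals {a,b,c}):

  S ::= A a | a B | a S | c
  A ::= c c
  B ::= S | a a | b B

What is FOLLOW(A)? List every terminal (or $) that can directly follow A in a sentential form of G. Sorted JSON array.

FIRST iteration:
round 1:
  A via A→c c: +{c}
  B via B→a a: +{a}
  B via B→b B: +{b}
  S via S→A a: +{c}
  S via S→a B: +{a}
  S: {a,c}  A: {c}  B: {a,b}
round 2:
  B via B→S: +{c}
  S: {a,c}  A: {c}  B: {a,b,c}
round 3: (no change)
  S: {a,c}  A: {c}  B: {a,b,c}

FOLLOW sets:
initialize: $ ∈ FOLLOW(S)
pass 1:
  S→A a: FOLLOW(A) ⊇ FIRST(a) = {a}; new: +{a}
  S→a B: FOLLOW(B) ⊇ FOLLOW(S) ⊇ {$}; new: +{$}
  FOLLOW(S)={$}  FOLLOW(A)={a}  FOLLOW(B)={$}
pass 2: (no change)
  FOLLOW(S)={$}  FOLLOW(A)={a}  FOLLOW(B)={$}

FOLLOW(A) = ["a"]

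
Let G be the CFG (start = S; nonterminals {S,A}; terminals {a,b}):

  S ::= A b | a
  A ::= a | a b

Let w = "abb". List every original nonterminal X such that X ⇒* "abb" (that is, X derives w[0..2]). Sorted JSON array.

CNF form of G:
  S -> A T1 | a
  A -> T0 T1 | a
  T0 -> a
  T1 -> b

Fill CYK table bottom-up, restricted to cells inside w[0..2]:
  T[0,0] 'a' = {A,S,T0}  orig:{A,S}
  T[1,1] 'b' = {T1}  orig:{}
  T[2,2] 'b' = {T1}  orig:{}
  T[0,1] 'ab' = {A,S}
  T[1,2] 'bb' = ∅
  T[0,2] 'abb' = {S}

Original NTs in T[0,2] deriving "abb": ["S"]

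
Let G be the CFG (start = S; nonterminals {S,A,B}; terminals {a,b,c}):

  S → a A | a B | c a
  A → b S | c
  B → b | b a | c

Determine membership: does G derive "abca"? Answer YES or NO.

CNF form of G:
  S -> T1 A | T1 B | T2 T1
  A -> T0 S | c
  B -> T0 T1 | b | c
  T0 -> b
  T1 -> a
  T2 -> c

CYK fill:
  [0..0]={T1}  "a"  orig:{}
  [1..1]={B,T0}  "b"  orig:{B}
  [2..2]={A,B,T2}  "c"  orig:{A,B}
  [3..3]={T1}  "a"  orig:{}
  [0..1]={S}  "ab"
  [1..2]=∅  "bc"
  [2..3]={S}  "ca"
  [0..2]=∅  "abc"
  [1..3]={A}  "bca"
  [0..3]={S}  "abca"

S ∈ T[0,3] ⇒ YES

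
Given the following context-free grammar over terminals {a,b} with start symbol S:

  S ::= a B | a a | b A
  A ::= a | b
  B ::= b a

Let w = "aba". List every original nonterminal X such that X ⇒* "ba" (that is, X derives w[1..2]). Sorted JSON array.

Convert to CNF:
  S -> T0 A | T1 B | T1 T1
  A -> a | b
  B -> T0 T1
  T0 -> b
  T1 -> a

CYK fill, restricted to cells inside w[1..2]:
  T[1,1] 'b' = {A,T0}  orig:{A}
  T[2,2] 'a' = {A,T1}  orig:{A}
  T[1,2] 'ba' = {B,S}

Original NTs in T[1,2] deriving "ba": ["B", "S"]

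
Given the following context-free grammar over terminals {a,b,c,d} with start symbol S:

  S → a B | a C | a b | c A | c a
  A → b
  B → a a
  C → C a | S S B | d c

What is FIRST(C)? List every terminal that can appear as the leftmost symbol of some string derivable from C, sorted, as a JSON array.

FIRST iteration:
pass 1:
  A via A→b: +{b}
  B via B→a a: +{a}
  C via C→d c: +{d}
  S via S→a B: +{a}
  S via S→c A: +{c}
  FIRST(S)={a,c}  FIRST(A)={b}  FIRST(B)={a}  FIRST(C)={d}
pass 2:
  C via C→S S B: +{a,c}
  FIRST(S)={a,c}  FIRST(A)={b}  FIRST(B)={a}  FIRST(C)={a,c,d}
pass 3: done
  FIRST(S)={a,c}  FIRST(A)={b}  FIRST(B)={a}  FIRST(C)={a,c,d}

FIRST(C) = ["a", "c", "d"]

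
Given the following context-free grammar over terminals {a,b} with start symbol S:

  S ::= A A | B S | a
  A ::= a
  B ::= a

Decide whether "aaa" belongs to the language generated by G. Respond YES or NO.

Convert to CNF:
  S -> A A | B S | a
  A -> a
  B -> a

Fill CYK table bottom-up:
  cell(0,0) a: {A,B,S}
  cell(1,1) a: {A,B,S}
  cell(2,2) a: {A,B,S}
  cell(0,1) aa: {S}
  cell(1,2) aa: {S}
  cell(0,2) aaa: {S}

S ∈ T[0,2] ⇒ YES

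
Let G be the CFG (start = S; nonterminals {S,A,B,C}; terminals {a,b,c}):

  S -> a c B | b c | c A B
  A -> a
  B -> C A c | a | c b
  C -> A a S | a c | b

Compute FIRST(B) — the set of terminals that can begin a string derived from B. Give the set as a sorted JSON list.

FIRST sets, iterate to fixpoint:
[1]
  A via A→a: +{a}
  B via B→a: +{a}
  B via B→c b: +{c}
  C via C→A a S: +{a}
  C via C→b: +{b}
  S via S→a c B: +{a}
  S via S→b c: +{b}
  S via S→c A B: +{c}
  S: {a,b,c}  A: {a}  B: {a,c}  C: {a,b}
[2]
  B via B→C A c: +{b}
  S: {a,b,c}  A: {a}  B: {a,b,c}  C: {a,b}
[3] (stable)
  S: {a,b,c}  A: {a}  B: {a,b,c}  C: {a,b}

FIRST(B) = ["a", "b", "c"]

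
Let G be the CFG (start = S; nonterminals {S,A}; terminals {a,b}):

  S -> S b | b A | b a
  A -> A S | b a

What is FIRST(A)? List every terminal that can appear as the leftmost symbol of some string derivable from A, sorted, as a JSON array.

Compute FIRST by fixpoint:
[1]
  A via A→b a: +{b}
  S via S→b A: +{b}
  FIRST[S]={b}  FIRST[A]={b}
[2] — fixpoint
  FIRST[S]={b}  FIRST[A]={b}

FIRST(A) = ["b"]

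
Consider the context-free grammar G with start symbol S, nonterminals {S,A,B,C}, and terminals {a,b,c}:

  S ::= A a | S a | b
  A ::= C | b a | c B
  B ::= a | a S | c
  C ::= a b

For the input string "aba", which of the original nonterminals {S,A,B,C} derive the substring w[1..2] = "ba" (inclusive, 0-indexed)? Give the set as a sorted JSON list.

Convert to CNF:
  S -> A T0 | S T0 | b
  A -> T0 T1 | T1 T0 | T2 B
  B -> T0 S | a | c
  C -> T0 T1
  T0 -> a
  T1 -> b
  T2 -> c

CYK fill — only the sub-triangle for w[1..2]:
  cell(1,1) b: {S,T1}  orig:{S}
  cell(2,2) a: {B,T0}  orig:{B}
  cell(1,2) ba: {A,S}

Original NTs in T[1,2] deriving "ba": ["A", "S"]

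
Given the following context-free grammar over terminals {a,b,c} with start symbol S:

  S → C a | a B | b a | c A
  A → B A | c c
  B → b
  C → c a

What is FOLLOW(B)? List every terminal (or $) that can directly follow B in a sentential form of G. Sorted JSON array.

Compute FIRST by fixpoint:
round 1:
  A via A→c c: +{c}
  B via B→b: +{b}
  C via C→c a: +{c}
  S via S→C a: +{c}
  S via S→a B: +{a}
  S via S→b a: +{b}
  S: {a,b,c}  A: {c}  B: {b}  C: {c}
round 2:
  A via A→B A: +{b}
  S: {a,b,c}  A: {b,c}  B: {b}  C: {c}
round 3: (stable)
  S: {a,b,c}  A: {b,c}  B: {b}  C: {c}

FOLLOW iteration:
seed FOLLOW(S) with $
iter 1:
  A→B A: FOLLOW(B) ⊇ FIRST(A) = {b,c}; new: +{b,c}
  S→C a: FOLLOW(C) ⊇ FIRST(a) = {a}; new: +{a}
  S→a B: FOLLOW(B) ⊇ FOLLOW(S) ⊇ {$}; new: +{$}
  S→c A: FOLLOW(A) ⊇ FOLLOW(S) ⊇ {$}; new: +{$}
  FOLLOW[S]={$}  FOLLOW[A]={$}  FOLLOW[B]={$,b,c}  FOLLOW[C]={a}
iter 2: (stable)
  FOLLOW[S]={$}  FOLLOW[A]={$}  FOLLOW[B]={$,b,c}  FOLLOW[C]={a}

FOLLOW(B) = ["$", "b", "c"]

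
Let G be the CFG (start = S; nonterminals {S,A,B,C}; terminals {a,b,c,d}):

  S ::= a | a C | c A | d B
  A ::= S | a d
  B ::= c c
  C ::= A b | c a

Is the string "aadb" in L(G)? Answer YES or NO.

CNF form of G:
  S -> T0 C | T1 B | T2 A | a
  A -> T0 C | T0 T1 | T1 B | T2 A | a
  B -> T2 T2
  C -> A T3 | T2 T0
  T0 -> a
  T1 -> d
  T2 -> c
  T3 -> b

Fill CYK table bottom-up:
  cell(0,0) a: {A,S,T0}  orig:{A,S}
  cell(1,1) a: {A,S,T0}  orig:{A,S}
  cell(2,2) d: {T1}  orig:{}
  cell(3,3) b: {T3}  orig:{}
  cell(0,1) aa: ∅
  cell(1,2) ad: {A}
  cell(2,3) db: ∅
  cell(0,2) aad: ∅
  cell(1,3) adb: {C}
  cell(0,3) aadb: {A,S}

S ∈ T[0,3] ⇒ YES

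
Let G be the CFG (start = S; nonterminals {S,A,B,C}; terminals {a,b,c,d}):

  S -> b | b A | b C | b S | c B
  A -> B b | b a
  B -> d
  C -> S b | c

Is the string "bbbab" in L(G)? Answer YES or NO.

CNF form of G:
  S -> T0 A | T0 C | T0 S | T2 B | b
  A -> B T0 | T0 T1
  B -> d
  C -> S T0 | c
  T0 -> b
  T1 -> a
  T2 -> c

CYK fill:
  T[0,0] 'b' = {S,T0}  orig:{S}
  T[1,1] 'b' = {S,T0}  orig:{S}
  T[2,2] 'b' = {S,T0}  orig:{S}
  T[3,3] 'a' = {T1}  orig:{}
  T[4,4] 'b' = {S,T0}  orig:{S}
  T[0,1] 'bb' = {C,S}
  T[1,2] 'bb' = {C,S}
  T[2,3] 'ba' = {A}
  T[3,4] 'ab' = ∅
  T[0,2] 'bbb' = {C,S}
  T[1,3] 'bba' = {S}
  T[2,4] 'bab' = ∅
  T[0,3] 'bbba' = {S}
  T[1,4] 'bbab' = {C}
  T[0,4] 'bbbab' = {C,S}

S ∈ T[0,4] ⇒ YES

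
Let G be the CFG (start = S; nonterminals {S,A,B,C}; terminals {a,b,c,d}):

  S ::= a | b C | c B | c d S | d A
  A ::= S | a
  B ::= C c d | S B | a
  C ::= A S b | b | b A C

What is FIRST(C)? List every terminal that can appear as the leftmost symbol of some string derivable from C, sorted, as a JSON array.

FIRST iteration:
iter 1:
  A via A→a: +{a}
  B via B→a: +{a}
  C via C→A S b: +{a}
  C via C→b: +{b}
  S via S→a: +{a}
  S via S→b C: +{b}
  S via S→c B: +{c}
  S via S→d A: +{d}
  FIRST(S)={a,b,c,d}  FIRST(A)={a}  FIRST(B)={a}  FIRST(C)={a,b}
iter 2:
  A via A→S: +{b,c,d}
  B via B→C c d: +{b}
  B via B→S B: +{c,d}
  C via C→A S b: +{c,d}
  FIRST(S)={a,b,c,d}  FIRST(A)={a,b,c,d}  FIRST(B)={a,b,c,d}  FIRST(C)={a,b,c,d}
iter 3: done
  FIRST(S)={a,b,c,d}  FIRST(A)={a,b,c,d}  FIRST(B)={a,b,c,d}  FIRST(C)={a,b,c,d}

FIRST(C) = ["a", "b", "c", "d"]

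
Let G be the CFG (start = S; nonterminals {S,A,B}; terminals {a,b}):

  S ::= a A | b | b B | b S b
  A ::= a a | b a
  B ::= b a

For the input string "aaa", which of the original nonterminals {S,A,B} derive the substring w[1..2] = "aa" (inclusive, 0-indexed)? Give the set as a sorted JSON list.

Convert to CNF:
  S -> T0 A | T1 B | T1 X2 | b
  A -> T0 T0 | T1 T0
  B -> T1 T0
  T0 -> a
  T1 -> b
  X2 -> S T1

Fill CYK table bottom-up, restricted to cells inside w[1..2]:
  [1..1]={T0}  "a"  orig:{}
  [2..2]={T0}  "a"  orig:{}
  [1..2]={A}  "aa"

Original NTs in T[1,2] deriving "aa": ["A"]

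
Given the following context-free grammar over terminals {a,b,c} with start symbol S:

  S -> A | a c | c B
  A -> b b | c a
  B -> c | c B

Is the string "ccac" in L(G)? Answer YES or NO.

Convert to CNF:
  S -> T0 T0 | T1 B | T1 T2 | T2 T1
  A -> T0 T0 | T1 T2
  B -> T1 B | c
  T0 -> b
  T1 -> c
  T2 -> a

CYK fill:
  [0..0]={B,T1}  "c"  orig:{B}
  [1..1]={B,T1}  "c"  orig:{B}
  [2..2]={T2}  "a"  orig:{}
  [3..3]={B,T1}  "c"  orig:{B}
  [0..1]={B,S}  "cc"
  [1..2]={A,S}  "ca"
  [2..3]={S}  "ac"
  [0..2]=∅  "cca"
  [1..3]=∅  "cac"
  [0..3]=∅  "ccac"

S ∉ T[0,3] ⇒ NO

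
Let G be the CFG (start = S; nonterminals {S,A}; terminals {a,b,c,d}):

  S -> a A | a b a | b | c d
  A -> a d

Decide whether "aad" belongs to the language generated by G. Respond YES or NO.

Convert to CNF:
  S -> T0 A | T0 X4 | T3 T1 | b
  A -> T0 T1
  T0 -> a
  T1 -> d
  T2 -> b
  T3 -> c
  X4 -> T2 T0

CYK table (by increasing span):
  T[0,0] 'a' = {T0}  orig:{}
  T[1,1] 'a' = {T0}  orig:{}
  T[2,2] 'd' = {T1}  orig:{}
  T[0,1] 'aa' = ∅
  T[1,2] 'ad' = {A}
  T[0,2] 'aad' = {S}

S ∈ T[0,2] ⇒ YES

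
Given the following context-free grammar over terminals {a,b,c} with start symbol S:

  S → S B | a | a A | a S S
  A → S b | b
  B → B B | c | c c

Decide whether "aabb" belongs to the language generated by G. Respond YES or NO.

CNF form of G:
  S -> S B | T2 A | T2 X3 | a
  A -> S T0 | b
  B -> B B | T1 T1 | c
  T0 -> b
  T1 -> c
  T2 -> a
  X3 -> S S

CYK fill:
  cell(0,0) a: {S,T2}  orig:{S}
  cell(1,1) a: {S,T2}  orig:{S}
  cell(2,2) b: {A,T0}  orig:{A}
  cell(3,3) b: {A,T0}  orig:{A}
  cell(0,1) aa: {X3}  orig:{}
  cell(1,2) ab: {A,S}
  cell(2,3) bb: ∅
  cell(0,2) aab: {S,X3}  orig:{S}
  cell(1,3) abb: {A}
  cell(0,3) aabb: {A,S}

S ∈ T[0,3] ⇒ YES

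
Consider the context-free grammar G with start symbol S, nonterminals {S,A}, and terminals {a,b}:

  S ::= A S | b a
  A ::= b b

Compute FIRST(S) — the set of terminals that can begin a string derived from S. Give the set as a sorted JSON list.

Compute FIRST by fixpoint:
iter 1:
  A via A→b b: +{b}
  S via S→A S: +{b}
  FIRST(S)={b}  FIRST(A)={b}
iter 2: done
  FIRST(S)={b}  FIRST(A)={b}

FIRST(S) = ["b"]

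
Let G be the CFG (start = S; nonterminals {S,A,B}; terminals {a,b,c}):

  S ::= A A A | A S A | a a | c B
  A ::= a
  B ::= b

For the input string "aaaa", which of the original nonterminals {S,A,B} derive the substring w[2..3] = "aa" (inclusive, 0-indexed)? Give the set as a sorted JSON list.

CNF form of G:
  S -> A X2 | A X3 | T0 T0 | T1 B
  A -> a
  B -> b
  T0 -> a
  T1 -> c
  X2 -> A A
  X3 -> S A

CYK fill — only the sub-triangle for w[2..3]:
  [2..2]={A,T0}  "a"  orig:{A}
  [3..3]={A,T0}  "a"  orig:{A}
  [2..3]={S,X2}  "aa"  orig:{S}

Original NTs in T[2,3] deriving "aa": ["S"]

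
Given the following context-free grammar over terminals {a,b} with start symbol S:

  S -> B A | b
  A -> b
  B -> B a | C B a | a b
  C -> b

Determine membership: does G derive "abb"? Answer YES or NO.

CNF form of G:
  S -> B A | b
  A -> b
  B -> B T0 | C X2 | T0 T1
  C -> b
  T0 -> a
  T1 -> b
  X2 -> B T0

CYK fill:
  [0..0]={T0}  "a"  orig:{}
  [1..1]={A,C,S,T1}  "b"  orig:{A,C,S}
  [2..2]={A,C,S,T1}  "b"  orig:{A,C,S}
  [0..1]={B}  "ab"
  [1..2]=∅  "bb"
  [0..2]={S}  "abb"

S ∈ T[0,2] ⇒ YES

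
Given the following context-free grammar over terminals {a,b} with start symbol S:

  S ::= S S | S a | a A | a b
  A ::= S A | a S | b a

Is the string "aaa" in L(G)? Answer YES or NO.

CNF form of G:
  S -> S S | S T0 | T0 A | T0 T1
  A -> S A | T0 S | T1 T0
  T0 -> a
  T1 -> b

CYK fill:
  cell(0,0) a: {T0}  orig:{}
  cell(1,1) a: {T0}  orig:{}
  cell(2,2) a: {T0}  orig:{}
  cell(0,1) aa: ∅
  cell(1,2) aa: ∅
  cell(0,2) aaa: ∅

S ∉ T[0,2] ⇒ NO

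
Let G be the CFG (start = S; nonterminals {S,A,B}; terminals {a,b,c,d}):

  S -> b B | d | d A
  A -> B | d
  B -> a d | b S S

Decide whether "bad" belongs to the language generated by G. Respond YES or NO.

CNF form of G:
  S -> T1 A | T2 B | d
  A -> T0 T1 | T2 X3 | d
  B -> T0 T1 | T2 X4
  T0 -> a
  T1 -> d
  T2 -> b
  X3 -> S S
  X4 -> S S

CYK fill:
  [0..0]={T2}  "b"  orig:{}
  [1..1]={T0}  "a"  orig:{}
  [2..2]={A,S,T1}  "d"  orig:{A,S}
  [0..1]=∅  "ba"
  [1..2]={A,B}  "ad"
  [0..2]={S}  "bad"

S ∈ T[0,2] ⇒ YES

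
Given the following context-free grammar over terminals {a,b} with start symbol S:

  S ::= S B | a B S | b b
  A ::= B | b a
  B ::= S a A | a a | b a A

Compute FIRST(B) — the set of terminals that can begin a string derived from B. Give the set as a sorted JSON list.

Compute FIRST by fixpoint:
[1]
  A via A→b a: +{b}
  B via B→a a: +{a}
  B via B→b a A: +{b}
  S via S→a B S: +{a}
  S via S→b b: +{b}
  S: {a,b}  A: {b}  B: {a,b}
[2]
  A via A→B: +{a}
  S: {a,b}  A: {a,b}  B: {a,b}
[3] (stable)
  S: {a,b}  A: {a,b}  B: {a,b}

FIRST(B) = ["a", "b"]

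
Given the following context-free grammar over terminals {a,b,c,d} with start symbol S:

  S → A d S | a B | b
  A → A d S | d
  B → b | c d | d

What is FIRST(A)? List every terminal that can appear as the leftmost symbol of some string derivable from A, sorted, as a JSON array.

FIRST iteration:
iter 1:
  A via A→d: +{d}
  B via B→b: +{b}
  B via B→c d: +{c}
  B via B→d: +{d}
  S via S→A d S: +{d}
  S via S→a B: +{a}
  S via S→b: +{b}
  FIRST(S)={a,b,d}  FIRST(A)={d}  FIRST(B)={b,c,d}
iter 2: — fixpoint
  FIRST(S)={a,b,d}  FIRST(A)={d}  FIRST(B)={b,c,d}

FIRST(A) = ["d"]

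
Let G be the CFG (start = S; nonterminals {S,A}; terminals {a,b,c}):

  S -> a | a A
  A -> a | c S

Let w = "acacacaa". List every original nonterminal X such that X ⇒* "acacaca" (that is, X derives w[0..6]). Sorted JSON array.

CNF form of G:
  S -> T1 A | a
  A -> T0 S | a
  T0 -> c
  T1 -> a

CYK table (by increasing span) (cells [i..j] with 0 ≤ i ≤ j ≤ 6 only):
  T[0,0] 'a' = {A,S,T1}  orig:{A,S}
  T[1,1] 'c' = {T0}  orig:{}
  T[2,2] 'a' = {A,S,T1}  orig:{A,S}
  T[3,3] 'c' = {T0}  orig:{}
  T[4,4] 'a' = {A,S,T1}  orig:{A,S}
  T[5,5] 'c' = {T0}  orig:{}
  T[6,6] 'a' = {A,S,T1}  orig:{A,S}
  T[0,1] 'ac' = ∅
  T[1,2] 'ca' = {A}
  T[2,3] 'ac' = ∅
  T[3,4] 'ca' = {A}
  T[4,5] 'ac' = ∅
  T[5,6] 'ca' = {A}
  T[0,2] 'aca' = {S}
  T[1,3] 'cac' = ∅
  T[2,4] 'aca' = {S}
  T[3,5] 'cac' = ∅
  T[4,6] 'aca' = {S}
  T[0,3] 'acac' = ∅
  T[1,4] 'caca' = {A}
  T[2,5] 'acac' = ∅
  T[3,6] 'caca' = {A}
  T[0,4] 'acaca' = {S}
  T[1,5] 'cacac' = ∅
  T[2,6] 'acaca' = {S}
  T[0,5] 'acacac' = ∅
  T[1,6] 'cacaca' = {A}
  T[0,6] 'acacaca' = {S}

Original NTs in T[0,6] deriving "acacaca": ["S"]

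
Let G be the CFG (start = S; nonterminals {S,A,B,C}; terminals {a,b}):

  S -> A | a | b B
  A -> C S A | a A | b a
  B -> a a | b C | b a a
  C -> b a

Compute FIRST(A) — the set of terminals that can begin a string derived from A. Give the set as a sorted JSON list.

FIRST sets, iterate to fixpoint:
[1]
  A via A→a A: +{a}
  A via A→b a: +{b}
  B via B→a a: +{a}
  B via B→b C: +{b}
  C via C→b a: +{b}
  S via S→A: +{a,b}
  FIRST(S)={a,b}  FIRST(A)={a,b}  FIRST(B)={a,b}  FIRST(C)={b}
[2] (no change)
  FIRST(S)={a,b}  FIRST(A)={a,b}  FIRST(B)={a,b}  FIRST(C)={b}

FIRST(A) = ["a", "b"]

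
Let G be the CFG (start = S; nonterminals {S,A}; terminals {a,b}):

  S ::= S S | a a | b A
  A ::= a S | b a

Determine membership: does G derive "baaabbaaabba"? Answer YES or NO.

CNF form of G:
  S -> S S | T0 T0 | T1 A
  A -> T0 S | T1 T0
  T0 -> a
  T1 -> b

CYK table (by increasing span):
  T[0,0] 'b' = {T1}  orig:{}
  T[1,1] 'a' = {T0}  orig:{}
  T[2,2] 'a' = {T0}  orig:{}
  T[3,3] 'a' = {T0}  orig:{}
  T[4,4] 'b' = {T1}  orig:{}
  T[5,5] 'b' = {T1}  orig:{}
  T[6,6] 'a' = {T0}  orig:{}
  T[7,7] 'a' = {T0}  orig:{}
  T[8,8] 'a' = {T0}  orig:{}
  T[9,9] 'b' = {T1}  orig:{}
  T[10,10] 'b' = {T1}  orig:{}
  T[11,11] 'a' = {T0}  orig:{}
  T[0,1] 'ba' = {A}
  T[1,2] 'aa' = {S}
  T[2,3] 'aa' = {S}
  T[3,4] 'ab' = ∅
  T[4,5] 'bb' = ∅
  T[5,6] 'ba' = {A}
  T[6,7] 'aa' = {S}
  T[7,8] 'aa' = {S}
  T[8,9] 'ab' = ∅
  T[9,10] 'bb' = ∅
  T[10,11] 'ba' = {A}
  T[0,2] 'baa' = ∅
  T[1,3] 'aaa' = {A}
  T[2,4] 'aab' = ∅
  T[3,5] 'abb' = ∅
  T[4,6] 'bba' = {S}
  T[5,7] 'baa' = ∅
  T[6,8] 'aaa' = {A}
  T[7,9] 'aab' = ∅
  T[8,10] 'abb' = ∅
  T[9,11] 'bba' = {S}
  T[0,3] 'baaa' = {S}
  T[1,4] 'aaab' = ∅
  T[2,5] 'aabb' = ∅
  T[3,6] 'abba' = {A}
  T[4,7] 'bbaa' = ∅
  T[5,8] 'baaa' = {S}
  T[6,9] 'aaab' = ∅
  T[7,10] 'aabb' = ∅
  T[8,11] 'abba' = {A}
  T[0,4] 'baaab' = ∅
  T[1,5] 'aaabb' = ∅
  T[2,6] 'aabba' = {S}
  T[3,7] 'abbaa' = ∅
  T[4,8] 'bbaaa' = {S}
  T[5,9] 'baaab' = ∅
  T[6,10] 'aaabb' = ∅
  T[7,11] 'aabba' = {S}
  T[0,5] 'baaabb' = ∅
  T[1,6] 'aaabba' = {A}
  T[2,7] 'aabbaa' = ∅
  T[3,8] 'abbaaa' = {A}
  T[4,9] 'bbaaab' = ∅
  T[5,10] 'baaabb' = ∅
  T[6,11] 'aaabba' = {A}
  T[0,6] 'baaabba' = {S}
  T[1,7] 'aaabbaa' = ∅
  T[2,8] 'aabbaaa' = {S}
  T[3,9] 'abbaaab' = ∅
  T[4,10] 'bbaaabb' = ∅
  T[5,11] 'baaabba' = {S}
  T[0,7] 'baaabbaa' = ∅
  T[1,8] 'aaabbaaa' = {A}
  T[2,9] 'aabbaaab' = ∅
  T[3,10] 'abbaaabb' = ∅
  T[4,11] 'bbaaabba' = {S}
  T[0,8] 'baaabbaaa' = {S}
  T[1,9] 'aaabbaaab' = ∅
  T[2,10] 'aabbaaabb' = ∅
  T[3,11] 'abbaaabba' = {A}
  T[0,9] 'baaabbaaab' = ∅
  T[1,10] 'aaabbaaabb' = ∅
  T[2,11] 'aabbaaabba' = {S}
  T[0,10] 'baaabbaaabb' = ∅
  T[1,11] 'aaabbaaabba' = {A}
  T[0,11] 'baaabbaaabba' = {S}

S ∈ T[0,11] ⇒ YES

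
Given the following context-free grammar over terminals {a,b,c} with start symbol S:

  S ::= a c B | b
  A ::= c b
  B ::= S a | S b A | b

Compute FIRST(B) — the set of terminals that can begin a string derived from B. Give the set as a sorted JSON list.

Compute FIRST by fixpoint:
[1]
  A via A→c b: +{c}
  B via B→b: +{b}
  S via S→a c B: +{a}
  S via S→b: +{b}
  FIRST[S]={a,b}  FIRST[A]={c}  FIRST[B]={b}
[2]
  B via B→S a: +{a}
  FIRST[S]={a,b}  FIRST[A]={c}  FIRST[B]={a,b}
[3] (no change)
  FIRST[S]={a,b}  FIRST[A]={c}  FIRST[B]={a,b}

FIRST(B) = ["a", "b"]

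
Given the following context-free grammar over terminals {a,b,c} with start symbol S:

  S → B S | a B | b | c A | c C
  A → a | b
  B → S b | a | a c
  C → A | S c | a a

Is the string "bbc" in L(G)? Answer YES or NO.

Convert to CNF:
  S -> B S | T1 B | T2 A | T2 C | b
  A -> a | b
  B -> S T0 | T1 T2 | a
  C -> S T2 | T1 T1 | a | b
  T0 -> b
  T1 -> a
  T2 -> c

Fill CYK table bottom-up:
  cell(0,0) b: {A,C,S,T0}  orig:{A,C,S}
  cell(1,1) b: {A,C,S,T0}  orig:{A,C,S}
  cell(2,2) c: {T2}  orig:{}
  cell(0,1) bb: {B}
  cell(1,2) bc: {C}
  cell(0,2) bbc: ∅

S ∉ T[0,2] ⇒ NO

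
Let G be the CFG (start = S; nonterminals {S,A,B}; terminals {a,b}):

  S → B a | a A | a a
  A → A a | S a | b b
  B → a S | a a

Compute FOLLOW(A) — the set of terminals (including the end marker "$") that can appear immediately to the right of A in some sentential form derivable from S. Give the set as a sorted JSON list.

FIRST iteration:
round 1:
  A via A→b b: +{b}
  B via B→a S: +{a}
  S via S→B a: +{a}
  FIRST(S)={a}  FIRST(A)={b}  FIRST(B)={a}
round 2:
  A via A→S a: +{a}
  FIRST(S)={a}  FIRST(A)={a,b}  FIRST(B)={a}
round 3: — fixpoint
  FIRST(S)={a}  FIRST(A)={a,b}  FIRST(B)={a}

Compute FOLLOW by fixpoint:
FOLLOW(S) := {$}
iter 1:
  A→A a: FOLLOW(A) ⊇ FIRST(a) = {a}; new: +{a}
  A→S a: FOLLOW(S) ⊇ FIRST(a) = {a}; new: +{a}
  S→B a: FOLLOW(B) ⊇ FIRST(a) = {a}; new: +{a}
  S→a A: FOLLOW(A) ⊇ FOLLOW(S) ⊇ {$,a}; new: +{$}
  FOLLOW(S)={$,a}  FOLLOW(A)={$,a}  FOLLOW(B)={a}
iter 2: (stable)
  FOLLOW(S)={$,a}  FOLLOW(A)={$,a}  FOLLOW(B)={a}

FOLLOW(A) = ["$", "a"]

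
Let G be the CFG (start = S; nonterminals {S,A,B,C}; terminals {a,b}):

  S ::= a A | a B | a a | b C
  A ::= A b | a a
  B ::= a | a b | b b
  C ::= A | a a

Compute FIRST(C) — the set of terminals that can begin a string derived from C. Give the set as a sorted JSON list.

Compute FIRST by fixpoint:
iter 1:
  A via A→a a: +{a}
  B via B→a: +{a}
  B via B→b b: +{b}
  C via C→A: +{a}
  S via S→a A: +{a}
  S via S→b C: +{b}
  FIRST(S)={a,b}  FIRST(A)={a}  FIRST(B)={a,b}  FIRST(C)={a}
iter 2: (no change)
  FIRST(S)={a,b}  FIRST(A)={a}  FIRST(B)={a,b}  FIRST(C)={a}

FIRST(C) = ["a"]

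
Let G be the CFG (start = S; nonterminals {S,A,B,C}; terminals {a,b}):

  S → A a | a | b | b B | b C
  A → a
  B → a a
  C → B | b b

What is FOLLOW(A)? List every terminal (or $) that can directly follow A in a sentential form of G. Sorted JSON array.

Compute FIRST by fixpoint:
iter 1:
  A via A→a: +{a}
  B via B→a a: +{a}
  C via C→B: +{a}
  C via C→b b: +{b}
  S via S→A a: +{a}
  S via S→b: +{b}
  S: {a,b}  A: {a}  B: {a}  C: {a,b}
iter 2: — fixpoint
  S: {a,b}  A: {a}  B: {a}  C: {a,b}

FOLLOW sets:
initialize: $ ∈ FOLLOW(S)
round 1:
  S→A a: FOLLOW(A) ⊇ FIRST(a) = {a}; new: +{a}
  S→b B: FOLLOW(B) ⊇ FOLLOW(S) ⊇ {$}; new: +{$}
  S→b C: FOLLOW(C) ⊇ FOLLOW(S) ⊇ {$}; new: +{$}
  FOLLOW(S)={$}  FOLLOW(A)={a}  FOLLOW(B)={$}  FOLLOW(C)={$}
round 2: done
  FOLLOW(S)={$}  FOLLOW(A)={a}  FOLLOW(B)={$}  FOLLOW(C)={$}

FOLLOW(A) = ["a"]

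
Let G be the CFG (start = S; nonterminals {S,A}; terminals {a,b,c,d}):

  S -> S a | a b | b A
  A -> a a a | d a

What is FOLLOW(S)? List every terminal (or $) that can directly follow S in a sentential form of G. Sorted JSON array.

FIRST iteration:
[1]
  A via A→a a a: +{a}
  A via A→d a: +{d}
  S via S→a b: +{a}
  S via S→b A: +{b}
  FIRST(S)={a,b}  FIRST(A)={a,d}
[2] — fixpoint
  FIRST(S)={a,b}  FIRST(A)={a,d}

FOLLOW sets:
initialize: $ ∈ FOLLOW(S)
pass 1:
  S→S a: FOLLOW(S) ⊇ FIRST(a) = {a}; new: +{a}
  S→b A: FOLLOW(A) ⊇ FOLLOW(S) ⊇ {$,a}; new: +{$,a}
  FOLLOW(S)={$,a}  FOLLOW(A)={$,a}
pass 2: done
  FOLLOW(S)={$,a}  FOLLOW(A)={$,a}

FOLLOW(S) = ["$", "a"]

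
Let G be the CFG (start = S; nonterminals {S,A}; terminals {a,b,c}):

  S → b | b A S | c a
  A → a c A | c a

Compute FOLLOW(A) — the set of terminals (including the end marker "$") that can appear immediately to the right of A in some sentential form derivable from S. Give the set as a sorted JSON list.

FIRST iteration:
pass 1:
  A via A→a c A: +{a}
  A via A→c a: +{c}
  S via S→b: +{b}
  S via S→c a: +{c}
  FIRST(S)={b,c}  FIRST(A)={a,c}
pass 2: — fixpoint
  FIRST(S)={b,c}  FIRST(A)={a,c}

Compute FOLLOW by fixpoint:
FOLLOW(S) := {$}
[1]
  S→b A S: FOLLOW(A) ⊇ FIRST(S) = {b,c}; new: +{b,c}
  FOLLOW[S]={$}  FOLLOW[A]={b,c}
[2] — fixpoint
  FOLLOW[S]={$}  FOLLOW[A]={b,c}

FOLLOW(A) = ["b", "c"]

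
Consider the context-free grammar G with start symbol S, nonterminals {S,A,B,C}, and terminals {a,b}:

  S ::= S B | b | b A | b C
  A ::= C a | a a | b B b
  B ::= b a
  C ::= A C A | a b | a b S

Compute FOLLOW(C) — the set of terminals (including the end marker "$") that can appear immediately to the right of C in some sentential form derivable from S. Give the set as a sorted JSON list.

FIRST iteration:
pass 1:
  A via A→a a: +{a}
  A via A→b B b: +{b}
  B via B→b a: +{b}
  C via C→A C A: +{a,b}
  S via S→b: +{b}
  S: {b}  A: {a,b}  B: {b}  C: {a,b}
pass 2: — fixpoint
  S: {b}  A: {a,b}  B: {b}  C: {a,b}

FOLLOW iteration:
FOLLOW(S) := {$}
[1]
  A→C a: FOLLOW(C) ⊇ FIRST(a) = {a}; new: +{a}
  A→b B b: FOLLOW(B) ⊇ FIRST(b) = {b}; new: +{b}
  C→A C A: FOLLOW(A) ⊇ FIRST(C) = {a,b}; new: +{a,b}
  C→A C A: FOLLOW(C) ⊇ FIRST(A) = {a,b}; new: +{b}
  C→a b S: FOLLOW(S) ⊇ FOLLOW(C) ⊇ {a,b}; new: +{a,b}
  S→S B: FOLLOW(B) ⊇ FOLLOW(S) ⊇ {$,a,b}; new: +{$,a}
  S→b A: FOLLOW(A) ⊇ FOLLOW(S) ⊇ {$,a,b}; new: +{$}
  S→b C: FOLLOW(C) ⊇ FOLLOW(S) ⊇ {$,a,b}; new: +{$}
  FOLLOW[S]={$,a,b}  FOLLOW[A]={$,a,b}  FOLLOW[B]={$,a,b}  FOLLOW[C]={$,a,b}
[2] — fixpoint
  FOLLOW[S]={$,a,b}  FOLLOW[A]={$,a,b}  FOLLOW[B]={$,a,b}  FOLLOW[C]={$,a,b}

FOLLOW(C) = ["$", "a", "b"]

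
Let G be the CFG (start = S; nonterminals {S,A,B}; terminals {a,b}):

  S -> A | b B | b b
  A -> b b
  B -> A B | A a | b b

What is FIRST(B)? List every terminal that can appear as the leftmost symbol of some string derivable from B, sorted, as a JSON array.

FIRST sets, iterate to fixpoint:
[1]
  A via A→b b: +{b}
  B via B→A B: +{b}
  S via S→A: +{b}
  S: {b}  A: {b}  B: {b}
[2] — fixpoint
  S: {b}  A: {b}  B: {b}

FIRST(B) = ["b"]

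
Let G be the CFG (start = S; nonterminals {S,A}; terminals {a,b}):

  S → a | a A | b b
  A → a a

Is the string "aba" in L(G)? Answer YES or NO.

CNF form of G:
  S -> T0 A | T1 T1 | a
  A -> T0 T0
  T0 -> a
  T1 -> b

Fill CYK table bottom-up:
  cell(0,0) a: {S,T0}  orig:{S}
  cell(1,1) b: {T1}  orig:{}
  cell(2,2) a: {S,T0}  orig:{S}
  cell(0,1) ab: ∅
  cell(1,2) ba: ∅
  cell(0,2) aba: ∅

S ∉ T[0,2] ⇒ NO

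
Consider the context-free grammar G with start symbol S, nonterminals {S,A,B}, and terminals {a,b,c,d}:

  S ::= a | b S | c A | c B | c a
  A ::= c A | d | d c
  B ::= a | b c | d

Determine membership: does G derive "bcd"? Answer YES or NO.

Convert to CNF:
  S -> T0 A | T0 B | T0 T3 | T2 S | a
  A -> T0 A | T1 T0 | d
  B -> T2 T0 | a | d
  T0 -> c
  T1 -> d
  T2 -> b
  T3 -> a

CYK fill:
  T[0,0] 'b' = {T2}  orig:{}
  T[1,1] 'c' = {T0}  orig:{}
  T[2,2] 'd' = {A,B,T1}  orig:{A,B}
  T[0,1] 'bc' = {B}
  T[1,2] 'cd' = {A,S}
  T[0,2] 'bcd' = {S}

S ∈ T[0,2] ⇒ YES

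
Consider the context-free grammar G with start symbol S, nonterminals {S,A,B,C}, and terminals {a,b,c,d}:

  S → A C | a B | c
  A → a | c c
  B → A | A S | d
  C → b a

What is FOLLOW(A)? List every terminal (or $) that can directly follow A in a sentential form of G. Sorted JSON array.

FIRST iteration:
iter 1:
  A via A→a: +{a}
  A via A→c c: +{c}
  B via B→A: +{a,c}
  B via B→d: +{d}
  C via C→b a: +{b}
  S via S→A C: +{a,c}
  S: {a,c}  A: {a,c}  B: {a,c,d}  C: {b}
iter 2: (no change)
  S: {a,c}  A: {a,c}  B: {a,c,d}  C: {b}

FOLLOW iteration:
initialize: $ ∈ FOLLOW(S)
round 1:
  B→A S: FOLLOW(A) ⊇ FIRST(S) = {a,c}; new: +{a,c}
  S→A C: FOLLOW(A) ⊇ FIRST(C) = {b}; new: +{b}
  S→A C: FOLLOW(C) ⊇ FOLLOW(S) ⊇ {$}; new: +{$}
  S→a B: FOLLOW(B) ⊇ FOLLOW(S) ⊇ {$}; new: +{$}
  S: {$}  A: {a,b,c}  B: {$}  C: {$}
round 2:
  B→A: FOLLOW(A) ⊇ FOLLOW(B) ⊇ {$}; new: +{$}
  S: {$}  A: {$,a,b,c}  B: {$}  C: {$}
round 3: (no change)
  S: {$}  A: {$,a,b,c}  B: {$}  C: {$}

FOLLOW(A) = ["$", "a", "b", "c"]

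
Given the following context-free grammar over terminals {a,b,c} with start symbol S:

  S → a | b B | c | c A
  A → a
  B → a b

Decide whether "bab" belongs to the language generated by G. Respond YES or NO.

Convert to CNF:
  S -> T1 B | T2 A | a | c
  A -> a
  B -> T0 T1
  T0 -> a
  T1 -> b
  T2 -> c

CYK fill:
  [0..0]={T1}  "b"  orig:{}
  [1..1]={A,S,T0}  "a"  orig:{A,S}
  [2..2]={T1}  "b"  orig:{}
  [0..1]=∅  "ba"
  [1..2]={B}  "ab"
  [0..2]={S}  "bab"

S ∈ T[0,2] ⇒ YES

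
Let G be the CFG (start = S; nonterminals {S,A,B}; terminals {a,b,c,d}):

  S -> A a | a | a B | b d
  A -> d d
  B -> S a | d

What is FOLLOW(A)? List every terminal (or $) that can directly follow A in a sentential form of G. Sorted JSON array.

FIRST sets, iterate to fixpoint:
round 1:
  A via A→d d: +{d}
  B via B→d: +{d}
  S via S→A a: +{d}
  S via S→a: +{a}
  S via S→b d: +{b}
  FIRST[S]={a,b,d}  FIRST[A]={d}  FIRST[B]={d}
round 2:
  B via B→S a: +{a,b}
  FIRST[S]={a,b,d}  FIRST[A]={d}  FIRST[B]={a,b,d}
round 3: (no change)
  FIRST[S]={a,b,d}  FIRST[A]={d}  FIRST[B]={a,b,d}

FOLLOW sets:
seed FOLLOW(S) with $
round 1:
  B→S a: FOLLOW(S) ⊇ FIRST(a) = {a}; new: +{a}
  S→A a: FOLLOW(A) ⊇ FIRST(a) = {a}; new: +{a}
  S→a B: FOLLOW(B) ⊇ FOLLOW(S) ⊇ {$,a}; new: +{$,a}
  S: {$,a}  A: {a}  B: {$,a}
round 2: (stable)
  S: {$,a}  A: {a}  B: {$,a}

FOLLOW(A) = ["a"]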